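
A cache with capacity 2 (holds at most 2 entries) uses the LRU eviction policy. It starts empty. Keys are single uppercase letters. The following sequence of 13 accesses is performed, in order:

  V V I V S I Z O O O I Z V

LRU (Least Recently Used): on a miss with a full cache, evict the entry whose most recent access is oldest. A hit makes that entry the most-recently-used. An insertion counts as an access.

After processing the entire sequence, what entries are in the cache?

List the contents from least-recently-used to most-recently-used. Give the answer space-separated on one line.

LRU simulation (capacity=2):
  1. access V: MISS. Cache (LRU->MRU): [V]
  2. access V: HIT. Cache (LRU->MRU): [V]
  3. access I: MISS. Cache (LRU->MRU): [V I]
  4. access V: HIT. Cache (LRU->MRU): [I V]
  5. access S: MISS, evict I. Cache (LRU->MRU): [V S]
  6. access I: MISS, evict V. Cache (LRU->MRU): [S I]
  7. access Z: MISS, evict S. Cache (LRU->MRU): [I Z]
  8. access O: MISS, evict I. Cache (LRU->MRU): [Z O]
  9. access O: HIT. Cache (LRU->MRU): [Z O]
  10. access O: HIT. Cache (LRU->MRU): [Z O]
  11. access I: MISS, evict Z. Cache (LRU->MRU): [O I]
  12. access Z: MISS, evict O. Cache (LRU->MRU): [I Z]
  13. access V: MISS, evict I. Cache (LRU->MRU): [Z V]
Total: 4 hits, 9 misses, 7 evictions

Answer: Z V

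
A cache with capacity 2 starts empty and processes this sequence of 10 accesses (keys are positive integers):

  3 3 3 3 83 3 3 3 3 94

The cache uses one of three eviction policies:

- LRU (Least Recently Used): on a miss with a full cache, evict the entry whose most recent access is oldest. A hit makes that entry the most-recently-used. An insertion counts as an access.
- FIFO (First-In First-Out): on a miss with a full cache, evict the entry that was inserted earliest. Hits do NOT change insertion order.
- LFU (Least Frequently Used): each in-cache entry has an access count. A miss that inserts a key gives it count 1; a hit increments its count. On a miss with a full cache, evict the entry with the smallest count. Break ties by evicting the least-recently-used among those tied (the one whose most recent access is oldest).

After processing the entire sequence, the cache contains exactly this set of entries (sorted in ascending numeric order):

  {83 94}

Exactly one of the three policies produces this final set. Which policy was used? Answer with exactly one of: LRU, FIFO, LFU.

Simulating under each policy and comparing final sets:
  LRU: final set = {3 94} -> differs
  FIFO: final set = {83 94} -> MATCHES target
  LFU: final set = {3 94} -> differs
Only FIFO produces the target set.

Answer: FIFO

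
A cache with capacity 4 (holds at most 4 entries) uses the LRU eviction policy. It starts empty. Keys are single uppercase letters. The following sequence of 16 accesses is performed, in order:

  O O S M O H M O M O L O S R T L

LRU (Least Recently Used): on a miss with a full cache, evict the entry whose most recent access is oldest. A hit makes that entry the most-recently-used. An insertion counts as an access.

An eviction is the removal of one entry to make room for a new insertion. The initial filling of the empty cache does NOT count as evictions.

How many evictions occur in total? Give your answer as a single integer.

LRU simulation (capacity=4):
  1. access O: MISS. Cache (LRU->MRU): [O]
  2. access O: HIT. Cache (LRU->MRU): [O]
  3. access S: MISS. Cache (LRU->MRU): [O S]
  4. access M: MISS. Cache (LRU->MRU): [O S M]
  5. access O: HIT. Cache (LRU->MRU): [S M O]
  6. access H: MISS. Cache (LRU->MRU): [S M O H]
  7. access M: HIT. Cache (LRU->MRU): [S O H M]
  8. access O: HIT. Cache (LRU->MRU): [S H M O]
  9. access M: HIT. Cache (LRU->MRU): [S H O M]
  10. access O: HIT. Cache (LRU->MRU): [S H M O]
  11. access L: MISS, evict S. Cache (LRU->MRU): [H M O L]
  12. access O: HIT. Cache (LRU->MRU): [H M L O]
  13. access S: MISS, evict H. Cache (LRU->MRU): [M L O S]
  14. access R: MISS, evict M. Cache (LRU->MRU): [L O S R]
  15. access T: MISS, evict L. Cache (LRU->MRU): [O S R T]
  16. access L: MISS, evict O. Cache (LRU->MRU): [S R T L]
Total: 7 hits, 9 misses, 5 evictions

Answer: 5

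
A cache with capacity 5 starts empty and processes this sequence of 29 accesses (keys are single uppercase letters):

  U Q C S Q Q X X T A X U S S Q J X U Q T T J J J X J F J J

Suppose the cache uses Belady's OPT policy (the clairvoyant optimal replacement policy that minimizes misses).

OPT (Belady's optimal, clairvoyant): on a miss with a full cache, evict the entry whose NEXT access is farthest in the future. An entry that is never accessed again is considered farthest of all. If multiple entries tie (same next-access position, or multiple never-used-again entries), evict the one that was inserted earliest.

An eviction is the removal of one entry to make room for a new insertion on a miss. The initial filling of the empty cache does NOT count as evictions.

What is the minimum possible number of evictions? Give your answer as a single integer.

OPT (Belady) simulation (capacity=5):
  1. access U: MISS. Cache: [U]
  2. access Q: MISS. Cache: [U Q]
  3. access C: MISS. Cache: [U Q C]
  4. access S: MISS. Cache: [U Q C S]
  5. access Q: HIT. Next use of Q: step 6. Cache: [U Q C S]
  6. access Q: HIT. Next use of Q: step 15. Cache: [U Q C S]
  7. access X: MISS. Cache: [U Q C S X]
  8. access X: HIT. Next use of X: step 11. Cache: [U Q C S X]
  9. access T: MISS, evict C (next use: never). Cache: [U Q S X T]
  10. access A: MISS, evict T (next use: step 20). Cache: [U Q S X A]
  11. access X: HIT. Next use of X: step 17. Cache: [U Q S X A]
  12. access U: HIT. Next use of U: step 18. Cache: [U Q S X A]
  13. access S: HIT. Next use of S: step 14. Cache: [U Q S X A]
  14. access S: HIT. Next use of S: never. Cache: [U Q S X A]
  15. access Q: HIT. Next use of Q: step 19. Cache: [U Q S X A]
  16. access J: MISS, evict S (next use: never). Cache: [U Q X A J]
  17. access X: HIT. Next use of X: step 25. Cache: [U Q X A J]
  18. access U: HIT. Next use of U: never. Cache: [U Q X A J]
  19. access Q: HIT. Next use of Q: never. Cache: [U Q X A J]
  20. access T: MISS, evict U (next use: never). Cache: [Q X A J T]
  21. access T: HIT. Next use of T: never. Cache: [Q X A J T]
  22. access J: HIT. Next use of J: step 23. Cache: [Q X A J T]
  23. access J: HIT. Next use of J: step 24. Cache: [Q X A J T]
  24. access J: HIT. Next use of J: step 26. Cache: [Q X A J T]
  25. access X: HIT. Next use of X: never. Cache: [Q X A J T]
  26. access J: HIT. Next use of J: step 28. Cache: [Q X A J T]
  27. access F: MISS, evict Q (next use: never). Cache: [X A J T F]
  28. access J: HIT. Next use of J: step 29. Cache: [X A J T F]
  29. access J: HIT. Next use of J: never. Cache: [X A J T F]
Total: 19 hits, 10 misses, 5 evictions

Answer: 5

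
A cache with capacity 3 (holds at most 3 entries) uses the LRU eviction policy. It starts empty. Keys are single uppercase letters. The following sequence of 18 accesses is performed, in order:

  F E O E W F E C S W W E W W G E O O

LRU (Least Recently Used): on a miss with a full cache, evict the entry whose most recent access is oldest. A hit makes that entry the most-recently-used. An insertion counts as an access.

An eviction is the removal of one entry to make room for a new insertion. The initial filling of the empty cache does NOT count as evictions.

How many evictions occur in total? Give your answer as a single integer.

LRU simulation (capacity=3):
  1. access F: MISS. Cache (LRU->MRU): [F]
  2. access E: MISS. Cache (LRU->MRU): [F E]
  3. access O: MISS. Cache (LRU->MRU): [F E O]
  4. access E: HIT. Cache (LRU->MRU): [F O E]
  5. access W: MISS, evict F. Cache (LRU->MRU): [O E W]
  6. access F: MISS, evict O. Cache (LRU->MRU): [E W F]
  7. access E: HIT. Cache (LRU->MRU): [W F E]
  8. access C: MISS, evict W. Cache (LRU->MRU): [F E C]
  9. access S: MISS, evict F. Cache (LRU->MRU): [E C S]
  10. access W: MISS, evict E. Cache (LRU->MRU): [C S W]
  11. access W: HIT. Cache (LRU->MRU): [C S W]
  12. access E: MISS, evict C. Cache (LRU->MRU): [S W E]
  13. access W: HIT. Cache (LRU->MRU): [S E W]
  14. access W: HIT. Cache (LRU->MRU): [S E W]
  15. access G: MISS, evict S. Cache (LRU->MRU): [E W G]
  16. access E: HIT. Cache (LRU->MRU): [W G E]
  17. access O: MISS, evict W. Cache (LRU->MRU): [G E O]
  18. access O: HIT. Cache (LRU->MRU): [G E O]
Total: 7 hits, 11 misses, 8 evictions

Answer: 8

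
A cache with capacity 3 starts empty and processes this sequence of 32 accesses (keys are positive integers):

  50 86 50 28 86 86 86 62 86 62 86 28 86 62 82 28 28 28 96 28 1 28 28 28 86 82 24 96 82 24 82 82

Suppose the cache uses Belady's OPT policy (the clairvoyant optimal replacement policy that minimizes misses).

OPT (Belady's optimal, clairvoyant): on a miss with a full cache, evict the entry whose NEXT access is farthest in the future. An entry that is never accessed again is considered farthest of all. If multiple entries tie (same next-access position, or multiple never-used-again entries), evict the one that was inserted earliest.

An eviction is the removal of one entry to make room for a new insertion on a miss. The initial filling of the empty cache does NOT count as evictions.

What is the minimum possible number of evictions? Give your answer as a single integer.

Answer: 7

Derivation:
OPT (Belady) simulation (capacity=3):
  1. access 50: MISS. Cache: [50]
  2. access 86: MISS. Cache: [50 86]
  3. access 50: HIT. Next use of 50: never. Cache: [50 86]
  4. access 28: MISS. Cache: [50 86 28]
  5. access 86: HIT. Next use of 86: step 6. Cache: [50 86 28]
  6. access 86: HIT. Next use of 86: step 7. Cache: [50 86 28]
  7. access 86: HIT. Next use of 86: step 9. Cache: [50 86 28]
  8. access 62: MISS, evict 50 (next use: never). Cache: [86 28 62]
  9. access 86: HIT. Next use of 86: step 11. Cache: [86 28 62]
  10. access 62: HIT. Next use of 62: step 14. Cache: [86 28 62]
  11. access 86: HIT. Next use of 86: step 13. Cache: [86 28 62]
  12. access 28: HIT. Next use of 28: step 16. Cache: [86 28 62]
  13. access 86: HIT. Next use of 86: step 25. Cache: [86 28 62]
  14. access 62: HIT. Next use of 62: never. Cache: [86 28 62]
  15. access 82: MISS, evict 62 (next use: never). Cache: [86 28 82]
  16. access 28: HIT. Next use of 28: step 17. Cache: [86 28 82]
  17. access 28: HIT. Next use of 28: step 18. Cache: [86 28 82]
  18. access 28: HIT. Next use of 28: step 20. Cache: [86 28 82]
  19. access 96: MISS, evict 82 (next use: step 26). Cache: [86 28 96]
  20. access 28: HIT. Next use of 28: step 22. Cache: [86 28 96]
  21. access 1: MISS, evict 96 (next use: step 28). Cache: [86 28 1]
  22. access 28: HIT. Next use of 28: step 23. Cache: [86 28 1]
  23. access 28: HIT. Next use of 28: step 24. Cache: [86 28 1]
  24. access 28: HIT. Next use of 28: never. Cache: [86 28 1]
  25. access 86: HIT. Next use of 86: never. Cache: [86 28 1]
  26. access 82: MISS, evict 86 (next use: never). Cache: [28 1 82]
  27. access 24: MISS, evict 28 (next use: never). Cache: [1 82 24]
  28. access 96: MISS, evict 1 (next use: never). Cache: [82 24 96]
  29. access 82: HIT. Next use of 82: step 31. Cache: [82 24 96]
  30. access 24: HIT. Next use of 24: never. Cache: [82 24 96]
  31. access 82: HIT. Next use of 82: step 32. Cache: [82 24 96]
  32. access 82: HIT. Next use of 82: never. Cache: [82 24 96]
Total: 22 hits, 10 misses, 7 evictions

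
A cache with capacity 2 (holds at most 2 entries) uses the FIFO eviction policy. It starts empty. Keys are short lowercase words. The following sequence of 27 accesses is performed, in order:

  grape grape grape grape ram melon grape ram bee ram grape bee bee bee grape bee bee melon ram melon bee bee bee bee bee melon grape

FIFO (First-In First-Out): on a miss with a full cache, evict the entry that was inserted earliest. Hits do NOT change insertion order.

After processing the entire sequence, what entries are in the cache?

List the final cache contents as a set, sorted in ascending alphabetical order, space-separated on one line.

FIFO simulation (capacity=2):
  1. access grape: MISS. Cache (old->new): [grape]
  2. access grape: HIT. Cache (old->new): [grape]
  3. access grape: HIT. Cache (old->new): [grape]
  4. access grape: HIT. Cache (old->new): [grape]
  5. access ram: MISS. Cache (old->new): [grape ram]
  6. access melon: MISS, evict grape. Cache (old->new): [ram melon]
  7. access grape: MISS, evict ram. Cache (old->new): [melon grape]
  8. access ram: MISS, evict melon. Cache (old->new): [grape ram]
  9. access bee: MISS, evict grape. Cache (old->new): [ram bee]
  10. access ram: HIT. Cache (old->new): [ram bee]
  11. access grape: MISS, evict ram. Cache (old->new): [bee grape]
  12. access bee: HIT. Cache (old->new): [bee grape]
  13. access bee: HIT. Cache (old->new): [bee grape]
  14. access bee: HIT. Cache (old->new): [bee grape]
  15. access grape: HIT. Cache (old->new): [bee grape]
  16. access bee: HIT. Cache (old->new): [bee grape]
  17. access bee: HIT. Cache (old->new): [bee grape]
  18. access melon: MISS, evict bee. Cache (old->new): [grape melon]
  19. access ram: MISS, evict grape. Cache (old->new): [melon ram]
  20. access melon: HIT. Cache (old->new): [melon ram]
  21. access bee: MISS, evict melon. Cache (old->new): [ram bee]
  22. access bee: HIT. Cache (old->new): [ram bee]
  23. access bee: HIT. Cache (old->new): [ram bee]
  24. access bee: HIT. Cache (old->new): [ram bee]
  25. access bee: HIT. Cache (old->new): [ram bee]
  26. access melon: MISS, evict ram. Cache (old->new): [bee melon]
  27. access grape: MISS, evict bee. Cache (old->new): [melon grape]
Total: 15 hits, 12 misses, 10 evictions

Answer: grape melon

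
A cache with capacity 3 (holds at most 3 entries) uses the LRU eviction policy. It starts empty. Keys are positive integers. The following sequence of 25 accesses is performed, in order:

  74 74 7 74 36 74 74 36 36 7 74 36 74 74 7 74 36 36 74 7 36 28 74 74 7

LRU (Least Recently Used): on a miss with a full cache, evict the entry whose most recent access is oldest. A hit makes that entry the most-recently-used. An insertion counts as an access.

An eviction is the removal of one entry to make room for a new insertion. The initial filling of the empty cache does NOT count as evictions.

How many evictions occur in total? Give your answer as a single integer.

LRU simulation (capacity=3):
  1. access 74: MISS. Cache (LRU->MRU): [74]
  2. access 74: HIT. Cache (LRU->MRU): [74]
  3. access 7: MISS. Cache (LRU->MRU): [74 7]
  4. access 74: HIT. Cache (LRU->MRU): [7 74]
  5. access 36: MISS. Cache (LRU->MRU): [7 74 36]
  6. access 74: HIT. Cache (LRU->MRU): [7 36 74]
  7. access 74: HIT. Cache (LRU->MRU): [7 36 74]
  8. access 36: HIT. Cache (LRU->MRU): [7 74 36]
  9. access 36: HIT. Cache (LRU->MRU): [7 74 36]
  10. access 7: HIT. Cache (LRU->MRU): [74 36 7]
  11. access 74: HIT. Cache (LRU->MRU): [36 7 74]
  12. access 36: HIT. Cache (LRU->MRU): [7 74 36]
  13. access 74: HIT. Cache (LRU->MRU): [7 36 74]
  14. access 74: HIT. Cache (LRU->MRU): [7 36 74]
  15. access 7: HIT. Cache (LRU->MRU): [36 74 7]
  16. access 74: HIT. Cache (LRU->MRU): [36 7 74]
  17. access 36: HIT. Cache (LRU->MRU): [7 74 36]
  18. access 36: HIT. Cache (LRU->MRU): [7 74 36]
  19. access 74: HIT. Cache (LRU->MRU): [7 36 74]
  20. access 7: HIT. Cache (LRU->MRU): [36 74 7]
  21. access 36: HIT. Cache (LRU->MRU): [74 7 36]
  22. access 28: MISS, evict 74. Cache (LRU->MRU): [7 36 28]
  23. access 74: MISS, evict 7. Cache (LRU->MRU): [36 28 74]
  24. access 74: HIT. Cache (LRU->MRU): [36 28 74]
  25. access 7: MISS, evict 36. Cache (LRU->MRU): [28 74 7]
Total: 19 hits, 6 misses, 3 evictions

Answer: 3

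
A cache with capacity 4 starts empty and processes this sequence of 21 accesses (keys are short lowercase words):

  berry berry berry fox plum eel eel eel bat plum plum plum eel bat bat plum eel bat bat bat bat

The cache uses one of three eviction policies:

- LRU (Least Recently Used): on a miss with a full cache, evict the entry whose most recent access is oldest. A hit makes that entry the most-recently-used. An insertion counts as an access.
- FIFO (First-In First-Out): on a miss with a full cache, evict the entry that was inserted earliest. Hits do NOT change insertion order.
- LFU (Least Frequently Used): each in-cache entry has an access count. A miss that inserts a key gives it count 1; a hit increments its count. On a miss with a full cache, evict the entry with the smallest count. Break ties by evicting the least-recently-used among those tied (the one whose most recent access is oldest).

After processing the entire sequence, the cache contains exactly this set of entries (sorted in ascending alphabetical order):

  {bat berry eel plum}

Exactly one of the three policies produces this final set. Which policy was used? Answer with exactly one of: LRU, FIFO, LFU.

Answer: LFU

Derivation:
Simulating under each policy and comparing final sets:
  LRU: final set = {bat eel fox plum} -> differs
  FIFO: final set = {bat eel fox plum} -> differs
  LFU: final set = {bat berry eel plum} -> MATCHES target
Only LFU produces the target set.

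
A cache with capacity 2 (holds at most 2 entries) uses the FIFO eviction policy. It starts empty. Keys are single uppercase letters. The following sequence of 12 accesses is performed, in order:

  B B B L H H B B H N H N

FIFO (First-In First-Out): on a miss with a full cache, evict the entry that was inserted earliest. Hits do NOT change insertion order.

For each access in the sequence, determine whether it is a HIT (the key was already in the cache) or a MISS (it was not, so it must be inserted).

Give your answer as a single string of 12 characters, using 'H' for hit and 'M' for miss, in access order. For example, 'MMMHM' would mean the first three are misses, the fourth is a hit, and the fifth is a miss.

Answer: MHHMMHMHHMMH

Derivation:
FIFO simulation (capacity=2):
  1. access B: MISS. Cache (old->new): [B]
  2. access B: HIT. Cache (old->new): [B]
  3. access B: HIT. Cache (old->new): [B]
  4. access L: MISS. Cache (old->new): [B L]
  5. access H: MISS, evict B. Cache (old->new): [L H]
  6. access H: HIT. Cache (old->new): [L H]
  7. access B: MISS, evict L. Cache (old->new): [H B]
  8. access B: HIT. Cache (old->new): [H B]
  9. access H: HIT. Cache (old->new): [H B]
  10. access N: MISS, evict H. Cache (old->new): [B N]
  11. access H: MISS, evict B. Cache (old->new): [N H]
  12. access N: HIT. Cache (old->new): [N H]
Total: 6 hits, 6 misses, 4 evictions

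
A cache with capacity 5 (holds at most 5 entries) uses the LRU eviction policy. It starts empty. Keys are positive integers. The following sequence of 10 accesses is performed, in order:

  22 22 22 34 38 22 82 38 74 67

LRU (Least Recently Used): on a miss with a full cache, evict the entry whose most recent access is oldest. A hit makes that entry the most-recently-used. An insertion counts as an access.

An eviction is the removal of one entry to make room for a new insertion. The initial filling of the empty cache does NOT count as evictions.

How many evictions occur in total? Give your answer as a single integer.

Answer: 1

Derivation:
LRU simulation (capacity=5):
  1. access 22: MISS. Cache (LRU->MRU): [22]
  2. access 22: HIT. Cache (LRU->MRU): [22]
  3. access 22: HIT. Cache (LRU->MRU): [22]
  4. access 34: MISS. Cache (LRU->MRU): [22 34]
  5. access 38: MISS. Cache (LRU->MRU): [22 34 38]
  6. access 22: HIT. Cache (LRU->MRU): [34 38 22]
  7. access 82: MISS. Cache (LRU->MRU): [34 38 22 82]
  8. access 38: HIT. Cache (LRU->MRU): [34 22 82 38]
  9. access 74: MISS. Cache (LRU->MRU): [34 22 82 38 74]
  10. access 67: MISS, evict 34. Cache (LRU->MRU): [22 82 38 74 67]
Total: 4 hits, 6 misses, 1 evictions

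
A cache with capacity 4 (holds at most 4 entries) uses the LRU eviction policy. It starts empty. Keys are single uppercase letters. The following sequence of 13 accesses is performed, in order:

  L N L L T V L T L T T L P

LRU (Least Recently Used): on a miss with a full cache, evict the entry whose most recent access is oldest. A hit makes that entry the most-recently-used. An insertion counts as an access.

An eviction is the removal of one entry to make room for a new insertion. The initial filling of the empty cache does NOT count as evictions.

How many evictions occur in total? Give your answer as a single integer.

LRU simulation (capacity=4):
  1. access L: MISS. Cache (LRU->MRU): [L]
  2. access N: MISS. Cache (LRU->MRU): [L N]
  3. access L: HIT. Cache (LRU->MRU): [N L]
  4. access L: HIT. Cache (LRU->MRU): [N L]
  5. access T: MISS. Cache (LRU->MRU): [N L T]
  6. access V: MISS. Cache (LRU->MRU): [N L T V]
  7. access L: HIT. Cache (LRU->MRU): [N T V L]
  8. access T: HIT. Cache (LRU->MRU): [N V L T]
  9. access L: HIT. Cache (LRU->MRU): [N V T L]
  10. access T: HIT. Cache (LRU->MRU): [N V L T]
  11. access T: HIT. Cache (LRU->MRU): [N V L T]
  12. access L: HIT. Cache (LRU->MRU): [N V T L]
  13. access P: MISS, evict N. Cache (LRU->MRU): [V T L P]
Total: 8 hits, 5 misses, 1 evictions

Answer: 1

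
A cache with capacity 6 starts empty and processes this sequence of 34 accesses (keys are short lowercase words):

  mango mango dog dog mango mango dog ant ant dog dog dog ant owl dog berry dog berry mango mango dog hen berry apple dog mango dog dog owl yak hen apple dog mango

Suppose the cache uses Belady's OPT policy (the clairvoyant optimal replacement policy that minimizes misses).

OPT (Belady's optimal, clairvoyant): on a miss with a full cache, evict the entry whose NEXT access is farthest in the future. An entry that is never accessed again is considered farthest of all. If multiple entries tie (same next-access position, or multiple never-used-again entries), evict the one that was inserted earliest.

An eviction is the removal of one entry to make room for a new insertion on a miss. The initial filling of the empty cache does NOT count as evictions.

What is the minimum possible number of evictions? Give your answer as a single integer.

Answer: 2

Derivation:
OPT (Belady) simulation (capacity=6):
  1. access mango: MISS. Cache: [mango]
  2. access mango: HIT. Next use of mango: step 5. Cache: [mango]
  3. access dog: MISS. Cache: [mango dog]
  4. access dog: HIT. Next use of dog: step 7. Cache: [mango dog]
  5. access mango: HIT. Next use of mango: step 6. Cache: [mango dog]
  6. access mango: HIT. Next use of mango: step 19. Cache: [mango dog]
  7. access dog: HIT. Next use of dog: step 10. Cache: [mango dog]
  8. access ant: MISS. Cache: [mango dog ant]
  9. access ant: HIT. Next use of ant: step 13. Cache: [mango dog ant]
  10. access dog: HIT. Next use of dog: step 11. Cache: [mango dog ant]
  11. access dog: HIT. Next use of dog: step 12. Cache: [mango dog ant]
  12. access dog: HIT. Next use of dog: step 15. Cache: [mango dog ant]
  13. access ant: HIT. Next use of ant: never. Cache: [mango dog ant]
  14. access owl: MISS. Cache: [mango dog ant owl]
  15. access dog: HIT. Next use of dog: step 17. Cache: [mango dog ant owl]
  16. access berry: MISS. Cache: [mango dog ant owl berry]
  17. access dog: HIT. Next use of dog: step 21. Cache: [mango dog ant owl berry]
  18. access berry: HIT. Next use of berry: step 23. Cache: [mango dog ant owl berry]
  19. access mango: HIT. Next use of mango: step 20. Cache: [mango dog ant owl berry]
  20. access mango: HIT. Next use of mango: step 26. Cache: [mango dog ant owl berry]
  21. access dog: HIT. Next use of dog: step 25. Cache: [mango dog ant owl berry]
  22. access hen: MISS. Cache: [mango dog ant owl berry hen]
  23. access berry: HIT. Next use of berry: never. Cache: [mango dog ant owl berry hen]
  24. access apple: MISS, evict ant (next use: never). Cache: [mango dog owl berry hen apple]
  25. access dog: HIT. Next use of dog: step 27. Cache: [mango dog owl berry hen apple]
  26. access mango: HIT. Next use of mango: step 34. Cache: [mango dog owl berry hen apple]
  27. access dog: HIT. Next use of dog: step 28. Cache: [mango dog owl berry hen apple]
  28. access dog: HIT. Next use of dog: step 33. Cache: [mango dog owl berry hen apple]
  29. access owl: HIT. Next use of owl: never. Cache: [mango dog owl berry hen apple]
  30. access yak: MISS, evict owl (next use: never). Cache: [mango dog berry hen apple yak]
  31. access hen: HIT. Next use of hen: never. Cache: [mango dog berry hen apple yak]
  32. access apple: HIT. Next use of apple: never. Cache: [mango dog berry hen apple yak]
  33. access dog: HIT. Next use of dog: never. Cache: [mango dog berry hen apple yak]
  34. access mango: HIT. Next use of mango: never. Cache: [mango dog berry hen apple yak]
Total: 26 hits, 8 misses, 2 evictions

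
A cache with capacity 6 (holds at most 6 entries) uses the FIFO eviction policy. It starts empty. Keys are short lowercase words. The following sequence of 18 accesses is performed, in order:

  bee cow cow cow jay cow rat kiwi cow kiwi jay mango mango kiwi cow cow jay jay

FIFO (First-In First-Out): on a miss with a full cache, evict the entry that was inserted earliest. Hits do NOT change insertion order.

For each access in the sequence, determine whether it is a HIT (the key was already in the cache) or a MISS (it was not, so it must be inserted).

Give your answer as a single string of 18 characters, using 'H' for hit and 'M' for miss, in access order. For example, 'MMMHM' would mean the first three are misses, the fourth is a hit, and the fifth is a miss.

Answer: MMHHMHMMHHHMHHHHHH

Derivation:
FIFO simulation (capacity=6):
  1. access bee: MISS. Cache (old->new): [bee]
  2. access cow: MISS. Cache (old->new): [bee cow]
  3. access cow: HIT. Cache (old->new): [bee cow]
  4. access cow: HIT. Cache (old->new): [bee cow]
  5. access jay: MISS. Cache (old->new): [bee cow jay]
  6. access cow: HIT. Cache (old->new): [bee cow jay]
  7. access rat: MISS. Cache (old->new): [bee cow jay rat]
  8. access kiwi: MISS. Cache (old->new): [bee cow jay rat kiwi]
  9. access cow: HIT. Cache (old->new): [bee cow jay rat kiwi]
  10. access kiwi: HIT. Cache (old->new): [bee cow jay rat kiwi]
  11. access jay: HIT. Cache (old->new): [bee cow jay rat kiwi]
  12. access mango: MISS. Cache (old->new): [bee cow jay rat kiwi mango]
  13. access mango: HIT. Cache (old->new): [bee cow jay rat kiwi mango]
  14. access kiwi: HIT. Cache (old->new): [bee cow jay rat kiwi mango]
  15. access cow: HIT. Cache (old->new): [bee cow jay rat kiwi mango]
  16. access cow: HIT. Cache (old->new): [bee cow jay rat kiwi mango]
  17. access jay: HIT. Cache (old->new): [bee cow jay rat kiwi mango]
  18. access jay: HIT. Cache (old->new): [bee cow jay rat kiwi mango]
Total: 12 hits, 6 misses, 0 evictions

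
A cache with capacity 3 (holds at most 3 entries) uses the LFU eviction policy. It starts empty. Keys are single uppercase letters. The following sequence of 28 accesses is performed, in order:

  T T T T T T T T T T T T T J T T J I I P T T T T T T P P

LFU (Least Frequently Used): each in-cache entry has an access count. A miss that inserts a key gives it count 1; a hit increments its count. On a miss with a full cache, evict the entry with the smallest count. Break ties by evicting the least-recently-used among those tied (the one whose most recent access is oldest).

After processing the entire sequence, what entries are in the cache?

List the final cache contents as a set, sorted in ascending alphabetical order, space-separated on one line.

LFU simulation (capacity=3):
  1. access T: MISS. Cache: [T(c=1)]
  2. access T: HIT, count now 2. Cache: [T(c=2)]
  3. access T: HIT, count now 3. Cache: [T(c=3)]
  4. access T: HIT, count now 4. Cache: [T(c=4)]
  5. access T: HIT, count now 5. Cache: [T(c=5)]
  6. access T: HIT, count now 6. Cache: [T(c=6)]
  7. access T: HIT, count now 7. Cache: [T(c=7)]
  8. access T: HIT, count now 8. Cache: [T(c=8)]
  9. access T: HIT, count now 9. Cache: [T(c=9)]
  10. access T: HIT, count now 10. Cache: [T(c=10)]
  11. access T: HIT, count now 11. Cache: [T(c=11)]
  12. access T: HIT, count now 12. Cache: [T(c=12)]
  13. access T: HIT, count now 13. Cache: [T(c=13)]
  14. access J: MISS. Cache: [J(c=1) T(c=13)]
  15. access T: HIT, count now 14. Cache: [J(c=1) T(c=14)]
  16. access T: HIT, count now 15. Cache: [J(c=1) T(c=15)]
  17. access J: HIT, count now 2. Cache: [J(c=2) T(c=15)]
  18. access I: MISS. Cache: [I(c=1) J(c=2) T(c=15)]
  19. access I: HIT, count now 2. Cache: [J(c=2) I(c=2) T(c=15)]
  20. access P: MISS, evict J(c=2). Cache: [P(c=1) I(c=2) T(c=15)]
  21. access T: HIT, count now 16. Cache: [P(c=1) I(c=2) T(c=16)]
  22. access T: HIT, count now 17. Cache: [P(c=1) I(c=2) T(c=17)]
  23. access T: HIT, count now 18. Cache: [P(c=1) I(c=2) T(c=18)]
  24. access T: HIT, count now 19. Cache: [P(c=1) I(c=2) T(c=19)]
  25. access T: HIT, count now 20. Cache: [P(c=1) I(c=2) T(c=20)]
  26. access T: HIT, count now 21. Cache: [P(c=1) I(c=2) T(c=21)]
  27. access P: HIT, count now 2. Cache: [I(c=2) P(c=2) T(c=21)]
  28. access P: HIT, count now 3. Cache: [I(c=2) P(c=3) T(c=21)]
Total: 24 hits, 4 misses, 1 evictions

Answer: I P T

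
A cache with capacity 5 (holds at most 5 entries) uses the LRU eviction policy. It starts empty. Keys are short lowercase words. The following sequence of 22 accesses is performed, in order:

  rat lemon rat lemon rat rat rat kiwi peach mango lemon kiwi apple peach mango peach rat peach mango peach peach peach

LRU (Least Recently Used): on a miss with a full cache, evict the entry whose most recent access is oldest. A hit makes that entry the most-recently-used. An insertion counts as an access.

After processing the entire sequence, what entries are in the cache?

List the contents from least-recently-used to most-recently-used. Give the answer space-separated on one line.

Answer: kiwi apple rat mango peach

Derivation:
LRU simulation (capacity=5):
  1. access rat: MISS. Cache (LRU->MRU): [rat]
  2. access lemon: MISS. Cache (LRU->MRU): [rat lemon]
  3. access rat: HIT. Cache (LRU->MRU): [lemon rat]
  4. access lemon: HIT. Cache (LRU->MRU): [rat lemon]
  5. access rat: HIT. Cache (LRU->MRU): [lemon rat]
  6. access rat: HIT. Cache (LRU->MRU): [lemon rat]
  7. access rat: HIT. Cache (LRU->MRU): [lemon rat]
  8. access kiwi: MISS. Cache (LRU->MRU): [lemon rat kiwi]
  9. access peach: MISS. Cache (LRU->MRU): [lemon rat kiwi peach]
  10. access mango: MISS. Cache (LRU->MRU): [lemon rat kiwi peach mango]
  11. access lemon: HIT. Cache (LRU->MRU): [rat kiwi peach mango lemon]
  12. access kiwi: HIT. Cache (LRU->MRU): [rat peach mango lemon kiwi]
  13. access apple: MISS, evict rat. Cache (LRU->MRU): [peach mango lemon kiwi apple]
  14. access peach: HIT. Cache (LRU->MRU): [mango lemon kiwi apple peach]
  15. access mango: HIT. Cache (LRU->MRU): [lemon kiwi apple peach mango]
  16. access peach: HIT. Cache (LRU->MRU): [lemon kiwi apple mango peach]
  17. access rat: MISS, evict lemon. Cache (LRU->MRU): [kiwi apple mango peach rat]
  18. access peach: HIT. Cache (LRU->MRU): [kiwi apple mango rat peach]
  19. access mango: HIT. Cache (LRU->MRU): [kiwi apple rat peach mango]
  20. access peach: HIT. Cache (LRU->MRU): [kiwi apple rat mango peach]
  21. access peach: HIT. Cache (LRU->MRU): [kiwi apple rat mango peach]
  22. access peach: HIT. Cache (LRU->MRU): [kiwi apple rat mango peach]
Total: 15 hits, 7 misses, 2 evictions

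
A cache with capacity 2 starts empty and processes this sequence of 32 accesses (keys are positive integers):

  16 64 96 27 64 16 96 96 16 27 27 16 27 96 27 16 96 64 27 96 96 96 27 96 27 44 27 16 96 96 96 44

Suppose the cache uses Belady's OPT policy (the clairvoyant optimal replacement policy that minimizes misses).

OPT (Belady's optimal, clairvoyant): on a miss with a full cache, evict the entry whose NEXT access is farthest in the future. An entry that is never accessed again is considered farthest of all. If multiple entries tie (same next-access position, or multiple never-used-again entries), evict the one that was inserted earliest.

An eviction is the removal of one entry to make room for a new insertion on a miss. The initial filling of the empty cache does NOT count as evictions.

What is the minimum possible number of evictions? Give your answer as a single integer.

Answer: 12

Derivation:
OPT (Belady) simulation (capacity=2):
  1. access 16: MISS. Cache: [16]
  2. access 64: MISS. Cache: [16 64]
  3. access 96: MISS, evict 16 (next use: step 6). Cache: [64 96]
  4. access 27: MISS, evict 96 (next use: step 7). Cache: [64 27]
  5. access 64: HIT. Next use of 64: step 18. Cache: [64 27]
  6. access 16: MISS, evict 64 (next use: step 18). Cache: [27 16]
  7. access 96: MISS, evict 27 (next use: step 10). Cache: [16 96]
  8. access 96: HIT. Next use of 96: step 14. Cache: [16 96]
  9. access 16: HIT. Next use of 16: step 12. Cache: [16 96]
  10. access 27: MISS, evict 96 (next use: step 14). Cache: [16 27]
  11. access 27: HIT. Next use of 27: step 13. Cache: [16 27]
  12. access 16: HIT. Next use of 16: step 16. Cache: [16 27]
  13. access 27: HIT. Next use of 27: step 15. Cache: [16 27]
  14. access 96: MISS, evict 16 (next use: step 16). Cache: [27 96]
  15. access 27: HIT. Next use of 27: step 19. Cache: [27 96]
  16. access 16: MISS, evict 27 (next use: step 19). Cache: [96 16]
  17. access 96: HIT. Next use of 96: step 20. Cache: [96 16]
  18. access 64: MISS, evict 16 (next use: step 28). Cache: [96 64]
  19. access 27: MISS, evict 64 (next use: never). Cache: [96 27]
  20. access 96: HIT. Next use of 96: step 21. Cache: [96 27]
  21. access 96: HIT. Next use of 96: step 22. Cache: [96 27]
  22. access 96: HIT. Next use of 96: step 24. Cache: [96 27]
  23. access 27: HIT. Next use of 27: step 25. Cache: [96 27]
  24. access 96: HIT. Next use of 96: step 29. Cache: [96 27]
  25. access 27: HIT. Next use of 27: step 27. Cache: [96 27]
  26. access 44: MISS, evict 96 (next use: step 29). Cache: [27 44]
  27. access 27: HIT. Next use of 27: never. Cache: [27 44]
  28. access 16: MISS, evict 27 (next use: never). Cache: [44 16]
  29. access 96: MISS, evict 16 (next use: never). Cache: [44 96]
  30. access 96: HIT. Next use of 96: step 31. Cache: [44 96]
  31. access 96: HIT. Next use of 96: never. Cache: [44 96]
  32. access 44: HIT. Next use of 44: never. Cache: [44 96]
Total: 18 hits, 14 misses, 12 evictions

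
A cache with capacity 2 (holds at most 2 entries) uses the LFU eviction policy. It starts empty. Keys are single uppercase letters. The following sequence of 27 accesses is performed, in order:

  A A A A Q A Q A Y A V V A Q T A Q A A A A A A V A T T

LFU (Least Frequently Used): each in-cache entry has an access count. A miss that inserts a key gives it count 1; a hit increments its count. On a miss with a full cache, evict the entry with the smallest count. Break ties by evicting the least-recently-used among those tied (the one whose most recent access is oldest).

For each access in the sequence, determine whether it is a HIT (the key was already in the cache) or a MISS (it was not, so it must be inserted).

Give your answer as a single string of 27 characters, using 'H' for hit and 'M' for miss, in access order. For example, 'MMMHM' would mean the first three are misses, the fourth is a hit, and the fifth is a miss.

LFU simulation (capacity=2):
  1. access A: MISS. Cache: [A(c=1)]
  2. access A: HIT, count now 2. Cache: [A(c=2)]
  3. access A: HIT, count now 3. Cache: [A(c=3)]
  4. access A: HIT, count now 4. Cache: [A(c=4)]
  5. access Q: MISS. Cache: [Q(c=1) A(c=4)]
  6. access A: HIT, count now 5. Cache: [Q(c=1) A(c=5)]
  7. access Q: HIT, count now 2. Cache: [Q(c=2) A(c=5)]
  8. access A: HIT, count now 6. Cache: [Q(c=2) A(c=6)]
  9. access Y: MISS, evict Q(c=2). Cache: [Y(c=1) A(c=6)]
  10. access A: HIT, count now 7. Cache: [Y(c=1) A(c=7)]
  11. access V: MISS, evict Y(c=1). Cache: [V(c=1) A(c=7)]
  12. access V: HIT, count now 2. Cache: [V(c=2) A(c=7)]
  13. access A: HIT, count now 8. Cache: [V(c=2) A(c=8)]
  14. access Q: MISS, evict V(c=2). Cache: [Q(c=1) A(c=8)]
  15. access T: MISS, evict Q(c=1). Cache: [T(c=1) A(c=8)]
  16. access A: HIT, count now 9. Cache: [T(c=1) A(c=9)]
  17. access Q: MISS, evict T(c=1). Cache: [Q(c=1) A(c=9)]
  18. access A: HIT, count now 10. Cache: [Q(c=1) A(c=10)]
  19. access A: HIT, count now 11. Cache: [Q(c=1) A(c=11)]
  20. access A: HIT, count now 12. Cache: [Q(c=1) A(c=12)]
  21. access A: HIT, count now 13. Cache: [Q(c=1) A(c=13)]
  22. access A: HIT, count now 14. Cache: [Q(c=1) A(c=14)]
  23. access A: HIT, count now 15. Cache: [Q(c=1) A(c=15)]
  24. access V: MISS, evict Q(c=1). Cache: [V(c=1) A(c=15)]
  25. access A: HIT, count now 16. Cache: [V(c=1) A(c=16)]
  26. access T: MISS, evict V(c=1). Cache: [T(c=1) A(c=16)]
  27. access T: HIT, count now 2. Cache: [T(c=2) A(c=16)]
Total: 18 hits, 9 misses, 7 evictions

Answer: MHHHMHHHMHMHHMMHMHHHHHHMHMH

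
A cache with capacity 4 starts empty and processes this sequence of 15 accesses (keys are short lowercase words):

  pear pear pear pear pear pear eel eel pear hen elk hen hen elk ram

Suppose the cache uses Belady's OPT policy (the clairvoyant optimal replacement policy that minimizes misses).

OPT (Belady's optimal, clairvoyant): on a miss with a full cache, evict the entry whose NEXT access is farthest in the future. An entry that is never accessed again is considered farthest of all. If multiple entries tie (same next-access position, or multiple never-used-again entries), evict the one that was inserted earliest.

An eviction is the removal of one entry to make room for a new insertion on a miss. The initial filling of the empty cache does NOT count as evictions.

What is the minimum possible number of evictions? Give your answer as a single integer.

Answer: 1

Derivation:
OPT (Belady) simulation (capacity=4):
  1. access pear: MISS. Cache: [pear]
  2. access pear: HIT. Next use of pear: step 3. Cache: [pear]
  3. access pear: HIT. Next use of pear: step 4. Cache: [pear]
  4. access pear: HIT. Next use of pear: step 5. Cache: [pear]
  5. access pear: HIT. Next use of pear: step 6. Cache: [pear]
  6. access pear: HIT. Next use of pear: step 9. Cache: [pear]
  7. access eel: MISS. Cache: [pear eel]
  8. access eel: HIT. Next use of eel: never. Cache: [pear eel]
  9. access pear: HIT. Next use of pear: never. Cache: [pear eel]
  10. access hen: MISS. Cache: [pear eel hen]
  11. access elk: MISS. Cache: [pear eel hen elk]
  12. access hen: HIT. Next use of hen: step 13. Cache: [pear eel hen elk]
  13. access hen: HIT. Next use of hen: never. Cache: [pear eel hen elk]
  14. access elk: HIT. Next use of elk: never. Cache: [pear eel hen elk]
  15. access ram: MISS, evict pear (next use: never). Cache: [eel hen elk ram]
Total: 10 hits, 5 misses, 1 evictions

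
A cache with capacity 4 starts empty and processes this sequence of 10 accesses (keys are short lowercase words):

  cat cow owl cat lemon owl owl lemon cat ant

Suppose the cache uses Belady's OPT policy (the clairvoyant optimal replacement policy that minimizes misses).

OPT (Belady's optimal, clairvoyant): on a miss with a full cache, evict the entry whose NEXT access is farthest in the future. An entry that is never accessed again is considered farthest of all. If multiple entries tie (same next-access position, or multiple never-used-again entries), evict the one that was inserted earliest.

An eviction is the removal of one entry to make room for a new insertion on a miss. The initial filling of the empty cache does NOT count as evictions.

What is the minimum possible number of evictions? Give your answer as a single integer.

Answer: 1

Derivation:
OPT (Belady) simulation (capacity=4):
  1. access cat: MISS. Cache: [cat]
  2. access cow: MISS. Cache: [cat cow]
  3. access owl: MISS. Cache: [cat cow owl]
  4. access cat: HIT. Next use of cat: step 9. Cache: [cat cow owl]
  5. access lemon: MISS. Cache: [cat cow owl lemon]
  6. access owl: HIT. Next use of owl: step 7. Cache: [cat cow owl lemon]
  7. access owl: HIT. Next use of owl: never. Cache: [cat cow owl lemon]
  8. access lemon: HIT. Next use of lemon: never. Cache: [cat cow owl lemon]
  9. access cat: HIT. Next use of cat: never. Cache: [cat cow owl lemon]
  10. access ant: MISS, evict cat (next use: never). Cache: [cow owl lemon ant]
Total: 5 hits, 5 misses, 1 evictions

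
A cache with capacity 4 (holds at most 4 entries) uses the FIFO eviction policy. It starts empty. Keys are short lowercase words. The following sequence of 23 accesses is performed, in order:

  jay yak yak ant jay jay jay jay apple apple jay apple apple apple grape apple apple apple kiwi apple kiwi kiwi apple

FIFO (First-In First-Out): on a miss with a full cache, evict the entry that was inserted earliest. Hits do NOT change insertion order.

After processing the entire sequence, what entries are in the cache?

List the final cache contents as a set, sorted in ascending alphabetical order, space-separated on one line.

Answer: ant apple grape kiwi

Derivation:
FIFO simulation (capacity=4):
  1. access jay: MISS. Cache (old->new): [jay]
  2. access yak: MISS. Cache (old->new): [jay yak]
  3. access yak: HIT. Cache (old->new): [jay yak]
  4. access ant: MISS. Cache (old->new): [jay yak ant]
  5. access jay: HIT. Cache (old->new): [jay yak ant]
  6. access jay: HIT. Cache (old->new): [jay yak ant]
  7. access jay: HIT. Cache (old->new): [jay yak ant]
  8. access jay: HIT. Cache (old->new): [jay yak ant]
  9. access apple: MISS. Cache (old->new): [jay yak ant apple]
  10. access apple: HIT. Cache (old->new): [jay yak ant apple]
  11. access jay: HIT. Cache (old->new): [jay yak ant apple]
  12. access apple: HIT. Cache (old->new): [jay yak ant apple]
  13. access apple: HIT. Cache (old->new): [jay yak ant apple]
  14. access apple: HIT. Cache (old->new): [jay yak ant apple]
  15. access grape: MISS, evict jay. Cache (old->new): [yak ant apple grape]
  16. access apple: HIT. Cache (old->new): [yak ant apple grape]
  17. access apple: HIT. Cache (old->new): [yak ant apple grape]
  18. access apple: HIT. Cache (old->new): [yak ant apple grape]
  19. access kiwi: MISS, evict yak. Cache (old->new): [ant apple grape kiwi]
  20. access apple: HIT. Cache (old->new): [ant apple grape kiwi]
  21. access kiwi: HIT. Cache (old->new): [ant apple grape kiwi]
  22. access kiwi: HIT. Cache (old->new): [ant apple grape kiwi]
  23. access apple: HIT. Cache (old->new): [ant apple grape kiwi]
Total: 17 hits, 6 misses, 2 evictions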